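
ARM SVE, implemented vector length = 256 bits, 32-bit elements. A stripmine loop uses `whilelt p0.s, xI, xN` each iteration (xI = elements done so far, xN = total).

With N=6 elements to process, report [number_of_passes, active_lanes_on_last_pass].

lane count: 256 div 32 = 8
N=6: ⌈6/8⌉ = 1 iters; last vl = 6 − 0×8 = 6

[iterations, last_vl] = [1, 6]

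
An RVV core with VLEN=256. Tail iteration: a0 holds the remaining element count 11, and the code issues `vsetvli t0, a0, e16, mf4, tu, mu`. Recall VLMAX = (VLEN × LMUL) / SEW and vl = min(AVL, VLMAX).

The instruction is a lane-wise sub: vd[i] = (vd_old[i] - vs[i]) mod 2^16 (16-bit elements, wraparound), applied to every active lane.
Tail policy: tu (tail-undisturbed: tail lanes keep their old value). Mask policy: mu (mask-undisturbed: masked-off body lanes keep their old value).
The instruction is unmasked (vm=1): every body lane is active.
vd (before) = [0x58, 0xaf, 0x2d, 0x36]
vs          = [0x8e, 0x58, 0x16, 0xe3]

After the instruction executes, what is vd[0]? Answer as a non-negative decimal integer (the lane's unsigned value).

vd[0] = 65482

VLMAX = (256 × 1/4) / 16 = 4 lanes
vl = min(AVL, VLMAX) = min(11, 4) = 4
vd[0] sub(0x58,0x8e) -> 0xffca
vd[1] sub(0xaf,0x58) -> 0x57
vd[2] sub(0x2d,0x16) -> 0x17
vd[3] sub(0x36,0xe3) -> 0xff53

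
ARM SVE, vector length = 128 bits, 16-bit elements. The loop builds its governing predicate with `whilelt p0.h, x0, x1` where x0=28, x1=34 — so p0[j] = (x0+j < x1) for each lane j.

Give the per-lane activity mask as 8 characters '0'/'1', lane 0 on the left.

lane count: 128 div 16 = 8
active while 28+j < 34, i.e. j ∈ [0,6) capped at 8 ⇒ 6
bits (lane 0 leftmost): 11111100

predicate = 11111100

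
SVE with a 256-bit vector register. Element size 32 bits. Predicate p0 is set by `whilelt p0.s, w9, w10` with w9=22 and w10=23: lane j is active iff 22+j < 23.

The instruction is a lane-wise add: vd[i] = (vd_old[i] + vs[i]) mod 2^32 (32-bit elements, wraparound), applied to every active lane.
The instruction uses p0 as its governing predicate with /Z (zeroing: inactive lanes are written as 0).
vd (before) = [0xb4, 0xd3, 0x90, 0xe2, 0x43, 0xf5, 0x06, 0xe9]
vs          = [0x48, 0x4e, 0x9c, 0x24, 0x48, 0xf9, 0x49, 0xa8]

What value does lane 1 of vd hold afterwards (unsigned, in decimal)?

vd[1] = 0

lane count: 256 div 32 = 8
whilelt: lane j active iff 22+j < 23 → j < 1 → 1 active
  i=0: add(0xb4,0x48) → 252
  i=1: tail/zero → 0
  i=2: tail/zero → 0
  i=3: tail/zero → 0
  i=4: tail/zero → 0
  i=5: tail/zero → 0
  i=6: tail/zero → 0
  i=7: tail/zero → 0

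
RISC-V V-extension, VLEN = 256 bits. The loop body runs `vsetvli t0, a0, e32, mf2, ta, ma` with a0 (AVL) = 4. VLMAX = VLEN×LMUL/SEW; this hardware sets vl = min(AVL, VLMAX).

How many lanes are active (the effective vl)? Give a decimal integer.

vl = 4

lanes per group: 256·1/2/32 = 4
vl ← min(4, 4) = 4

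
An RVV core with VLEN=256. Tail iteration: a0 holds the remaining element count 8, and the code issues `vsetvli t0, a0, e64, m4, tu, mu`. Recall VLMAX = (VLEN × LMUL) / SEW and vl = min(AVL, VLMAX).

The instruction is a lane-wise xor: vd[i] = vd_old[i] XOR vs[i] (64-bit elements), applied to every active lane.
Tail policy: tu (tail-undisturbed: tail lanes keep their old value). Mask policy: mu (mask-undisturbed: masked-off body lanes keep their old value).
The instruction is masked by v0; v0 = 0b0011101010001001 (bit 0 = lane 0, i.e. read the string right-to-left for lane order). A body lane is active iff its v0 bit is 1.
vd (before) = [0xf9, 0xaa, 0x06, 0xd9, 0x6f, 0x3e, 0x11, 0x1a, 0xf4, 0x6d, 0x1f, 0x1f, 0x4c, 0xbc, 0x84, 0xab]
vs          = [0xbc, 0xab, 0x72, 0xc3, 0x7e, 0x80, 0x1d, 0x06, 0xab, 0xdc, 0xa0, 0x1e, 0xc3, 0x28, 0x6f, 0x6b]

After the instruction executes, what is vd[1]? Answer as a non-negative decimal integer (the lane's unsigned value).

vd[1] = 170

VLMAX = VLEN×LMUL/SEW = 256×4/64 = 16
vl ← min(8, 16) = 8
lane  0: xor(0xf9,0xbc) ⇒ 0x45
lane  1: mask-off/keep ⇒ 0xaa
lane  2: mask-off/keep ⇒ 0x06
lane  3: xor(0xd9,0xc3) ⇒ 0x1a
lane  4: mask-off/keep ⇒ 0x6f
lane  5: mask-off/keep ⇒ 0x3e
lane  6: mask-off/keep ⇒ 0x11
lane  7: xor(0x1a,0x06) ⇒ 0x1c
lane  8: tail/keep ⇒ 0xf4
lane  9: tail/keep ⇒ 0x6d
lane 10: tail/keep ⇒ 0x1f
lane 11: tail/keep ⇒ 0x1f
lane 12: tail/keep ⇒ 0x4c
lane 13: tail/keep ⇒ 0xbc
lane 14: tail/keep ⇒ 0x84
lane 15: tail/keep ⇒ 0xab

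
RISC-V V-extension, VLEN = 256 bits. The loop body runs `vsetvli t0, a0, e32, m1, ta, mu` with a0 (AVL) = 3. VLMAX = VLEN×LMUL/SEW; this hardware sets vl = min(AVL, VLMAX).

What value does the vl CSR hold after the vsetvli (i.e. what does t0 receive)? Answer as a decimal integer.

VLMAX = (256 × 1) / 32 = 8 lanes
vl = min(AVL, VLMAX) = min(3, 8) = 3

vl = 3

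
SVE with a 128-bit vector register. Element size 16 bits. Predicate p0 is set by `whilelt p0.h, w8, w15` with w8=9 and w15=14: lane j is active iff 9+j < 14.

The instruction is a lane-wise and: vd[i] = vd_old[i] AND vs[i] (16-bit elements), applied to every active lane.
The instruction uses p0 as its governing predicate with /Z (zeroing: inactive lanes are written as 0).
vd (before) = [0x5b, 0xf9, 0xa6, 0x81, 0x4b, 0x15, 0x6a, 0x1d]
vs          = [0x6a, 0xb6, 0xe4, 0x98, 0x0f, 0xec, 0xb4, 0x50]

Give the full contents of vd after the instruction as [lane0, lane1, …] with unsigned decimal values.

vd = [74, 176, 164, 128, 11, 0, 0, 0]

register lanes = 128/16 = 8
active while 9+j < 14, i.e. j ∈ [0,5) capped at 8 ⇒ 5
vd[0] and(0x5b,0x6a) -> 0x4a
vd[1] and(0xf9,0xb6) -> 0xb0
vd[2] and(0xa6,0xe4) -> 0xa4
vd[3] and(0x81,0x98) -> 0x80
vd[4] and(0x4b,0x0f) -> 0x0b
vd[5] tail/zero -> 0x00
vd[6] tail/zero -> 0x00
vd[7] tail/zero -> 0x00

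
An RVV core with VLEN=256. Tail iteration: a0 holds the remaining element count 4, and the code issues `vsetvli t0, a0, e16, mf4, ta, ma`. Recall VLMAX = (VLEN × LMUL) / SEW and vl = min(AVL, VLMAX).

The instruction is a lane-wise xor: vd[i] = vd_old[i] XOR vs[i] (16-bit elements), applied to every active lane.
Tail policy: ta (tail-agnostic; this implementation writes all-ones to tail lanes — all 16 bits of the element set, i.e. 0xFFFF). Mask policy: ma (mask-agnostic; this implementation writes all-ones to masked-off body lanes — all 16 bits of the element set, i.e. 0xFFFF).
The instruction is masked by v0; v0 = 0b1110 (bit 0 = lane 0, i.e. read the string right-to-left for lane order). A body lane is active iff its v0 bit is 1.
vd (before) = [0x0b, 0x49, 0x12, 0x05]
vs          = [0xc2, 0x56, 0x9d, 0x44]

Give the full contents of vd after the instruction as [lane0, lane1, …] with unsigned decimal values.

lanes per group: 256·1/4/16 = 4
vl ← min(4, 4) = 4
[0] mask-off/ones = 0xffff
[1] xor(0x49,0x56) = 0x1f
[2] xor(0x12,0x9d) = 0x8f
[3] xor(0x05,0x44) = 0x41

vd = [65535, 31, 143, 65]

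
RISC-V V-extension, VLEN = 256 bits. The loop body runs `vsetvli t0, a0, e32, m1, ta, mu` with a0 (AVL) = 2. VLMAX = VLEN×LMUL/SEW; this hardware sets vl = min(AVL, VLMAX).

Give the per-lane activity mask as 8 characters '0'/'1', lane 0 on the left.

lanes per group: 256·1/32 = 8
vl = min(AVL, VLMAX) = min(2, 8) = 2
bits (lane 0 leftmost): 11000000

predicate = 11000000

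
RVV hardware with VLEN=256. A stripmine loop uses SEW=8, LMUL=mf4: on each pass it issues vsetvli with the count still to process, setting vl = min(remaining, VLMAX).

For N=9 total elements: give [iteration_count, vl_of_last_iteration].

[iterations, last_vl] = [2, 1]

VLMAX = VLEN×LMUL/SEW = 256×1/4/8 = 8
iterations = ceil(9/8) = 2; final-pass vl = 1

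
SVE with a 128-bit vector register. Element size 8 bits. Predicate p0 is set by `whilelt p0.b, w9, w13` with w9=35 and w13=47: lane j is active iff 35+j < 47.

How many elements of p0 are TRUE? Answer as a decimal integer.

vl = 12

lane count: 128 div 8 = 16
whilelt: lane j active iff 35+j < 47 → j < 12 → 12 active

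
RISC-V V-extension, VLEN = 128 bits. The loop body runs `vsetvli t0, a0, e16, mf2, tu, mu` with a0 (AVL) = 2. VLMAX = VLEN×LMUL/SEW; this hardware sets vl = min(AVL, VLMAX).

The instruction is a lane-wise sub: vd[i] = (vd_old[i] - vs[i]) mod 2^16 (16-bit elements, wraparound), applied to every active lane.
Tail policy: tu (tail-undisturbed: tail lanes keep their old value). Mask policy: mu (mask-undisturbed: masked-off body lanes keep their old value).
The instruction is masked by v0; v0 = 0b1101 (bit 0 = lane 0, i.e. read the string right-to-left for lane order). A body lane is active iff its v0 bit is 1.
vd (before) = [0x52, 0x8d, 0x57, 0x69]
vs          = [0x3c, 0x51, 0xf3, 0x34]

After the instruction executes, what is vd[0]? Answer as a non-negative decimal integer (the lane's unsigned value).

lanes per group: 128·1/2/16 = 4
vl = min(AVL, VLMAX) = min(2, 4) = 2
  i=0: sub(0x52,0x3c) → 22
  i=1: mask-off/keep → 141
  i=2: tail/keep → 87
  i=3: tail/keep → 105

vd[0] = 22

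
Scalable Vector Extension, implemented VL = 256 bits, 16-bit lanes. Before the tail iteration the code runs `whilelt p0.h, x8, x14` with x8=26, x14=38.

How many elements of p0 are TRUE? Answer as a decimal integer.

lane count: 256 div 16 = 16
whilelt: lane j active iff 26+j < 38 → j < 12 → 12 active

vl = 12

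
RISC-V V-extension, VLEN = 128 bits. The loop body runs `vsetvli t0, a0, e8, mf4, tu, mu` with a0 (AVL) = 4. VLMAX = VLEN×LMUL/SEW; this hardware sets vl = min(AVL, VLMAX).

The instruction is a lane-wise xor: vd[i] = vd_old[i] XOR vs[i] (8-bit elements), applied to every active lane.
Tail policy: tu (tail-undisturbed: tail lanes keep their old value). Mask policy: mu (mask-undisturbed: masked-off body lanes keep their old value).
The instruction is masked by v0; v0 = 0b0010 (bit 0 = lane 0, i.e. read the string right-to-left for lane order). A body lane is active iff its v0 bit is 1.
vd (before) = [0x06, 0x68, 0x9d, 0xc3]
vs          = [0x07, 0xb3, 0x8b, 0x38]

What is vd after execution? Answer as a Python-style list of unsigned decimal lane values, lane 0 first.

lanes per group: 128·1/4/8 = 4
vl = min(AVL, VLMAX) = min(4, 4) = 4
vd[0] mask-off/keep -> 0x06
vd[1] xor(0x68,0xb3) -> 0xdb
vd[2] mask-off/keep -> 0x9d
vd[3] mask-off/keep -> 0xc3

vd = [6, 219, 157, 195]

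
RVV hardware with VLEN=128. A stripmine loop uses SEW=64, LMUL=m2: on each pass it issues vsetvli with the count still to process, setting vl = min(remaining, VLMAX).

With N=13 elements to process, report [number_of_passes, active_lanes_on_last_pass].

VLMAX = (128 × 2) / 64 = 4 lanes
iterations = ceil(13/4) = 4; final-pass vl = 1

[iterations, last_vl] = [4, 1]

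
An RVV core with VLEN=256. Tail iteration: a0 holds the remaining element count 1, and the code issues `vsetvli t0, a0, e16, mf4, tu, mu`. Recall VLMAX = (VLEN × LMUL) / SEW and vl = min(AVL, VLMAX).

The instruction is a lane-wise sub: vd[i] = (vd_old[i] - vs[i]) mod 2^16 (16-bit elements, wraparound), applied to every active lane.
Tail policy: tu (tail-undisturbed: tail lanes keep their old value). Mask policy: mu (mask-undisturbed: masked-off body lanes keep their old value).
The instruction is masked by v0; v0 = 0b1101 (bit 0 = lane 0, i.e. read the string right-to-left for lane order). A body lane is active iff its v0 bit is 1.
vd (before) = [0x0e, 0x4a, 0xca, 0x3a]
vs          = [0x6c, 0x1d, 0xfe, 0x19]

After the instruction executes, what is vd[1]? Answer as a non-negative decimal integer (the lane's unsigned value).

vd[1] = 74

VLMAX = VLEN×LMUL/SEW = 256×1/4/16 = 4
vl = min(AVL, VLMAX) = min(1, 4) = 1
[0] sub(0x0e,0x6c) = 0xffa2
[1] tail/keep = 0x4a
[2] tail/keep = 0xca
[3] tail/keep = 0x3a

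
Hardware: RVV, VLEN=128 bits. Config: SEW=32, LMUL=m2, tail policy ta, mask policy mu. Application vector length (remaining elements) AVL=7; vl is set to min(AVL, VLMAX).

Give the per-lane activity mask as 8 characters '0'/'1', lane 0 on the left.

lanes per group: 128·2/32 = 8
vl = min(AVL, VLMAX) = min(7, 8) = 7
bits (lane 0 leftmost): 11111110

predicate = 11111110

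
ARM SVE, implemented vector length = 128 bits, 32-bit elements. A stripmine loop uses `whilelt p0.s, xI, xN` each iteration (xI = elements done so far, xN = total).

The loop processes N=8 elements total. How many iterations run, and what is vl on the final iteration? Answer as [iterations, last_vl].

[iterations, last_vl] = [2, 4]

register lanes = 128/32 = 4
iterations = ceil(8/4) = 2; final-pass vl = 4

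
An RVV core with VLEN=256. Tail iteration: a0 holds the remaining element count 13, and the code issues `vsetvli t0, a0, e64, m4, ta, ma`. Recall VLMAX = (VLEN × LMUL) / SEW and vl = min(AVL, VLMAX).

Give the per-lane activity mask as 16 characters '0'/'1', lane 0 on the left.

VLMAX = (256 × 4) / 64 = 16 lanes
AVL=13 ≤ VLMAX=16, so vl = 13
bits (lane 0 leftmost): 1111111111111000

predicate = 1111111111111000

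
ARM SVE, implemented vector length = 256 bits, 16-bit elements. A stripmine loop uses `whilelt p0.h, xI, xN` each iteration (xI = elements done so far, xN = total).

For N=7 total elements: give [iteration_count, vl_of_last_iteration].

256-bit reg / 16-bit elem → 16 lanes
7 elements at 16/iter → 1 passes, remainder 7 on the last

[iterations, last_vl] = [1, 7]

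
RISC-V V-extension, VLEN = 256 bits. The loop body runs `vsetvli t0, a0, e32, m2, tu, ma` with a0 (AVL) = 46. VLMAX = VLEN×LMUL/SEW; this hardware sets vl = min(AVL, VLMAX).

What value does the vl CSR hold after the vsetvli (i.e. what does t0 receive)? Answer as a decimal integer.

vl = 16

VLMAX = (256 × 2) / 32 = 16 lanes
AVL=46 > VLMAX=16, so vl = 16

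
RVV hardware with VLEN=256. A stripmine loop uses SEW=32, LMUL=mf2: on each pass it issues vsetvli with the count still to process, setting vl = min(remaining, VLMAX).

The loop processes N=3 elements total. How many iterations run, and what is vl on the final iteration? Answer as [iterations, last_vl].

[iterations, last_vl] = [1, 3]

VLMAX = VLEN×LMUL/SEW = 256×1/2/32 = 4
N=3: ⌈3/4⌉ = 1 iters; last vl = 3 − 0×4 = 3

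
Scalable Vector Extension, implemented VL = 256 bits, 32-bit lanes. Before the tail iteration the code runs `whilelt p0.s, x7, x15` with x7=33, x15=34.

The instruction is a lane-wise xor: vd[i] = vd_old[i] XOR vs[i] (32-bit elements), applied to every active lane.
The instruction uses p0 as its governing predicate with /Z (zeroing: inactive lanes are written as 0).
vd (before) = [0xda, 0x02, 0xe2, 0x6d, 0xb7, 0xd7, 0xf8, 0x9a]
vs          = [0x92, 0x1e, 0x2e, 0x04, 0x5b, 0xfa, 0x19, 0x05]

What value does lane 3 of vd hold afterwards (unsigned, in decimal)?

vd[3] = 0

lane count: 256 div 32 = 8
p0[j] = (33+j < 34); true for j=0..0 → 1 lanes set
vd[0] xor(0xda,0x92) -> 0x48
vd[1] tail/zero -> 0x00
vd[2] tail/zero -> 0x00
vd[3] tail/zero -> 0x00
vd[4] tail/zero -> 0x00
vd[5] tail/zero -> 0x00
vd[6] tail/zero -> 0x00
vd[7] tail/zero -> 0x00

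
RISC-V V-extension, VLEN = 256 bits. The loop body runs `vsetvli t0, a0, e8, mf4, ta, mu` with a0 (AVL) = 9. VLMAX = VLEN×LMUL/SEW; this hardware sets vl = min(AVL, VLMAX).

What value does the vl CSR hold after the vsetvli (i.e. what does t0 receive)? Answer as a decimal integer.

VLMAX = (256 × 1/4) / 8 = 8 lanes
vl = min(AVL, VLMAX) = min(9, 8) = 8

vl = 8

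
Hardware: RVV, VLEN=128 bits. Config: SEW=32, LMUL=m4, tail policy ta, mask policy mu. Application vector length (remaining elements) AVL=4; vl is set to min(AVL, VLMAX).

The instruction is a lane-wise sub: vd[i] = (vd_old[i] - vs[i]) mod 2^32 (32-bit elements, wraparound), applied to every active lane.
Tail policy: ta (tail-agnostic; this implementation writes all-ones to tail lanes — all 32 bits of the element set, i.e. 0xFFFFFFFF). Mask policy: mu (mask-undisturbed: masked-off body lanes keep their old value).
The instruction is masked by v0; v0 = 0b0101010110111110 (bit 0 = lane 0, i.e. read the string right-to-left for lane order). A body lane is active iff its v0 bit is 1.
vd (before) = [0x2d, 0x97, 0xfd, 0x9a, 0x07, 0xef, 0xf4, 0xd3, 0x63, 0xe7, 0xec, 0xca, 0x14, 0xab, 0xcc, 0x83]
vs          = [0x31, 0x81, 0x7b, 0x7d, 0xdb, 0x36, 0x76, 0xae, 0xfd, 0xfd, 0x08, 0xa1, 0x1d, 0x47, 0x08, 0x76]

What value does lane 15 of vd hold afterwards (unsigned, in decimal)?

lanes per group: 128·4/32 = 16
vl ← min(4, 16) = 4
lane  0: mask-off/keep ⇒ 0x2d
lane  1: sub(0x97,0x81) ⇒ 0x16
lane  2: sub(0xfd,0x7b) ⇒ 0x82
lane  3: sub(0x9a,0x7d) ⇒ 0x1d
lane  4: tail/ones ⇒ 0xffffffff
lane  5: tail/ones ⇒ 0xffffffff
lane  6: tail/ones ⇒ 0xffffffff
lane  7: tail/ones ⇒ 0xffffffff
lane  8: tail/ones ⇒ 0xffffffff
lane  9: tail/ones ⇒ 0xffffffff
lane 10: tail/ones ⇒ 0xffffffff
lane 11: tail/ones ⇒ 0xffffffff
lane 12: tail/ones ⇒ 0xffffffff
lane 13: tail/ones ⇒ 0xffffffff
lane 14: tail/ones ⇒ 0xffffffff
lane 15: tail/ones ⇒ 0xffffffff

vd[15] = 4294967295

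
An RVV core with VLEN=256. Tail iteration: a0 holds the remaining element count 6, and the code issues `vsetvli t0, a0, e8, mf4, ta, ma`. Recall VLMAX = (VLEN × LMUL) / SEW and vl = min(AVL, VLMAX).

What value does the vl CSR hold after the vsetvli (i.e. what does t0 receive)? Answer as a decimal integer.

vl = 6

VLMAX = VLEN×LMUL/SEW = 256×1/4/8 = 8
vl ← min(6, 8) = 6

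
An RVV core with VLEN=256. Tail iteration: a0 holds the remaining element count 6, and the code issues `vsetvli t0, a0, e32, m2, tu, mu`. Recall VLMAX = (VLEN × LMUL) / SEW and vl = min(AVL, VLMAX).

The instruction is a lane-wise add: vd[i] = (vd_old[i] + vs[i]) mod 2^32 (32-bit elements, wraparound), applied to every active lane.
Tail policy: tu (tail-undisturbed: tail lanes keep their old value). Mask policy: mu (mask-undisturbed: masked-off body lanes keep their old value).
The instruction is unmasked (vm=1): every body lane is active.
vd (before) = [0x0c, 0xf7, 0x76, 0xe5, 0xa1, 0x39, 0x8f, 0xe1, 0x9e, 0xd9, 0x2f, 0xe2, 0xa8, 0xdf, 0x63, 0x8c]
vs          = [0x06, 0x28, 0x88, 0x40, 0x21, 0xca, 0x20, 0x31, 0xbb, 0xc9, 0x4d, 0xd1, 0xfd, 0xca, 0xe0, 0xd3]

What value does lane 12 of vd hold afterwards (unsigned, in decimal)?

vd[12] = 168

VLMAX = (256 × 2) / 32 = 16 lanes
vl = min(AVL, VLMAX) = min(6, 16) = 6
vd[0] add(0x0c,0x06) -> 0x12
vd[1] add(0xf7,0x28) -> 0x11f
vd[2] add(0x76,0x88) -> 0xfe
vd[3] add(0xe5,0x40) -> 0x125
vd[4] add(0xa1,0x21) -> 0xc2
vd[5] add(0x39,0xca) -> 0x103
vd[6] tail/keep -> 0x8f
vd[7] tail/keep -> 0xe1
vd[8] tail/keep -> 0x9e
vd[9] tail/keep -> 0xd9
vd[10] tail/keep -> 0x2f
vd[11] tail/keep -> 0xe2
vd[12] tail/keep -> 0xa8
vd[13] tail/keep -> 0xdf
vd[14] tail/keep -> 0x63
vd[15] tail/keep -> 0x8c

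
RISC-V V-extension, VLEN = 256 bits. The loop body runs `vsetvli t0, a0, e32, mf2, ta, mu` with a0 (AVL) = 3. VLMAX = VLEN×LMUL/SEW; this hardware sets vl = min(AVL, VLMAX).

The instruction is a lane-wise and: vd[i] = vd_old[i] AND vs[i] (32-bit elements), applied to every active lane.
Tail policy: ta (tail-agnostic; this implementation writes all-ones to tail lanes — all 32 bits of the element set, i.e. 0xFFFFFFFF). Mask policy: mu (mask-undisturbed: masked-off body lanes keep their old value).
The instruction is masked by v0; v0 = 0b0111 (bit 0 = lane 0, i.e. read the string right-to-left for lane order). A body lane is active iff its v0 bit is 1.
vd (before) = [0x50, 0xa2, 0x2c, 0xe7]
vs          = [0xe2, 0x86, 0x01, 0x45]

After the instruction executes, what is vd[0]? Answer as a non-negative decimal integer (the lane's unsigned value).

lanes per group: 256·1/2/32 = 4
vl = min(AVL, VLMAX) = min(3, 4) = 3
vd[0] and(0x50,0xe2) -> 0x40
vd[1] and(0xa2,0x86) -> 0x82
vd[2] and(0x2c,0x01) -> 0x00
vd[3] tail/ones -> 0xffffffff

vd[0] = 64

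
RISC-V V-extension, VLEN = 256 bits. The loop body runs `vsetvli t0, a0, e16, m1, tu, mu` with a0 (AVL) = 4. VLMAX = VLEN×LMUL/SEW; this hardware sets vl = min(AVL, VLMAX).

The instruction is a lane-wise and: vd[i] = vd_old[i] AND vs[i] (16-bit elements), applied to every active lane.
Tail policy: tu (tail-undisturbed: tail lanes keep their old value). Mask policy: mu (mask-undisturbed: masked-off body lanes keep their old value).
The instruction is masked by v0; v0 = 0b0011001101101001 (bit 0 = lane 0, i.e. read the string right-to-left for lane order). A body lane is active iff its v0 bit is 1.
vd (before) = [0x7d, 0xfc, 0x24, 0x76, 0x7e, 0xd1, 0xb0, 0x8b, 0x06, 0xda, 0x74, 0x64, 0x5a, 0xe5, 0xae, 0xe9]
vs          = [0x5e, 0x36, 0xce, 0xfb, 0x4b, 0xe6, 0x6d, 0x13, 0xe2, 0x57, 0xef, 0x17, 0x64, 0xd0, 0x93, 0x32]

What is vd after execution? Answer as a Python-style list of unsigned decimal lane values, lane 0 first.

vd = [92, 252, 36, 114, 126, 209, 176, 139, 6, 218, 116, 100, 90, 229, 174, 233]

VLMAX = (256 × 1) / 16 = 16 lanes
AVL=4 ≤ VLMAX=16, so vl = 4
vd[0] and(0x7d,0x5e) -> 0x5c
vd[1] mask-off/keep -> 0xfc
vd[2] mask-off/keep -> 0x24
vd[3] and(0x76,0xfb) -> 0x72
vd[4] tail/keep -> 0x7e
vd[5] tail/keep -> 0xd1
vd[6] tail/keep -> 0xb0
vd[7] tail/keep -> 0x8b
vd[8] tail/keep -> 0x06
vd[9] tail/keep -> 0xda
vd[10] tail/keep -> 0x74
vd[11] tail/keep -> 0x64
vd[12] tail/keep -> 0x5a
vd[13] tail/keep -> 0xe5
vd[14] tail/keep -> 0xae
vd[15] tail/keep -> 0xe9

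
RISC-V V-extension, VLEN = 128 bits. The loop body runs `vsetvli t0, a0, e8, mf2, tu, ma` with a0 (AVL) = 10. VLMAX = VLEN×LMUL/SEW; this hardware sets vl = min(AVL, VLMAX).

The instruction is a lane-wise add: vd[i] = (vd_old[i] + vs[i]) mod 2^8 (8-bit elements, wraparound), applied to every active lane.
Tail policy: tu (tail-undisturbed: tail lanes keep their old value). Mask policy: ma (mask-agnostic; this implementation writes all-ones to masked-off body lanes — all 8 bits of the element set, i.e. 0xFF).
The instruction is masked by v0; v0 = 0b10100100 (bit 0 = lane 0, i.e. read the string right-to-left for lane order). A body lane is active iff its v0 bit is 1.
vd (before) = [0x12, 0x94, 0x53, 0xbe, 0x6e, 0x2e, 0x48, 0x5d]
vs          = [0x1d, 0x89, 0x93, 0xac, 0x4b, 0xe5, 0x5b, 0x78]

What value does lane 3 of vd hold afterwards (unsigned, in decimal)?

vd[3] = 255

VLMAX = VLEN×LMUL/SEW = 128×1/2/8 = 8
vl = min(AVL, VLMAX) = min(10, 8) = 8
vd[0] mask-off/ones -> 0xff
vd[1] mask-off/ones -> 0xff
vd[2] add(0x53,0x93) -> 0xe6
vd[3] mask-off/ones -> 0xff
vd[4] mask-off/ones -> 0xff
vd[5] add(0x2e,0xe5) -> 0x13
vd[6] mask-off/ones -> 0xff
vd[7] add(0x5d,0x78) -> 0xd5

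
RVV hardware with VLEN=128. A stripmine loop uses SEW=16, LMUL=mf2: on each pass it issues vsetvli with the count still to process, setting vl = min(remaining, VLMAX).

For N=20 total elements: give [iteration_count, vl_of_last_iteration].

[iterations, last_vl] = [5, 4]

lanes per group: 128·1/2/16 = 4
iterations = ceil(20/4) = 5; final-pass vl = 4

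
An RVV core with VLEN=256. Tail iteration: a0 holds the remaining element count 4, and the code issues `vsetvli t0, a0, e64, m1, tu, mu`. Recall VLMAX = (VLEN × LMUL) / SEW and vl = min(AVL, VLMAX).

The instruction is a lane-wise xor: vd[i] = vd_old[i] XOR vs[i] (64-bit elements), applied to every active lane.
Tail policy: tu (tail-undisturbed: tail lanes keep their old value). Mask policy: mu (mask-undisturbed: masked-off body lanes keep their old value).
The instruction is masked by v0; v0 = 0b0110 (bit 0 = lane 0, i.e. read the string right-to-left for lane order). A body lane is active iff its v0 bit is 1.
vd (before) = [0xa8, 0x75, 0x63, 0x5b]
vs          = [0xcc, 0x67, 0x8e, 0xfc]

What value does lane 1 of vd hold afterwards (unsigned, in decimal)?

vd[1] = 18

VLMAX = (256 × 1) / 64 = 4 lanes
AVL=4 ≤ VLMAX=4, so vl = 4
lane  0: mask-off/keep ⇒ 0xa8
lane  1: xor(0x75,0x67) ⇒ 0x12
lane  2: xor(0x63,0x8e) ⇒ 0xed
lane  3: mask-off/keep ⇒ 0x5b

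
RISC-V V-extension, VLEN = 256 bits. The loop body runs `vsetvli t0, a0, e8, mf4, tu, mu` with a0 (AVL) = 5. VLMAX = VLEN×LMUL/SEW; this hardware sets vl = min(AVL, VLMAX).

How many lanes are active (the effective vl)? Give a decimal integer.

VLMAX = VLEN×LMUL/SEW = 256×1/4/8 = 8
vl = min(AVL, VLMAX) = min(5, 8) = 5

vl = 5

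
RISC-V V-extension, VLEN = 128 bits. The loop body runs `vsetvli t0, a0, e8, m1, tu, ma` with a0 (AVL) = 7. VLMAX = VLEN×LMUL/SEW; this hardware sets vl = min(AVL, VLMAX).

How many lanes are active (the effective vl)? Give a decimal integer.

VLMAX = VLEN×LMUL/SEW = 128×1/8 = 16
vl = min(AVL, VLMAX) = min(7, 16) = 7

vl = 7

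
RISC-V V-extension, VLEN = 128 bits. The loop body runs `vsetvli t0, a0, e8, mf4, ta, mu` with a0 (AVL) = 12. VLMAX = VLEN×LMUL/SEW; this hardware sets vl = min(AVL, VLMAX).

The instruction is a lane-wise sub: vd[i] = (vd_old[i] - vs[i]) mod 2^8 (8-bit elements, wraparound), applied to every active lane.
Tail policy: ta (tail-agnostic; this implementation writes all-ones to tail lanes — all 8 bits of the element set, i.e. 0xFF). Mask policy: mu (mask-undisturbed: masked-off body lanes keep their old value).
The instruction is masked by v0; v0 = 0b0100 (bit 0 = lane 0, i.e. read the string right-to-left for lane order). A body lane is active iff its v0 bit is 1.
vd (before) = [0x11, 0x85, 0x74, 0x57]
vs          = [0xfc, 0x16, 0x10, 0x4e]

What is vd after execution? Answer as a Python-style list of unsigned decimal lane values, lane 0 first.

vd = [17, 133, 100, 87]

VLMAX = (128 × 1/4) / 8 = 4 lanes
AVL=12 > VLMAX=4, so vl = 4
vd[0] mask-off/keep -> 0x11
vd[1] mask-off/keep -> 0x85
vd[2] sub(0x74,0x10) -> 0x64
vd[3] mask-off/keep -> 0x57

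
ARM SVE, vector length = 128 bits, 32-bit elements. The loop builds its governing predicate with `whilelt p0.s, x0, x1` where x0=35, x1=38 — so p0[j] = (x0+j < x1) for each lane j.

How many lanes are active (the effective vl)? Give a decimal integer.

lane count: 128 div 32 = 4
whilelt: lane j active iff 35+j < 38 → j < 3 → 3 active

vl = 3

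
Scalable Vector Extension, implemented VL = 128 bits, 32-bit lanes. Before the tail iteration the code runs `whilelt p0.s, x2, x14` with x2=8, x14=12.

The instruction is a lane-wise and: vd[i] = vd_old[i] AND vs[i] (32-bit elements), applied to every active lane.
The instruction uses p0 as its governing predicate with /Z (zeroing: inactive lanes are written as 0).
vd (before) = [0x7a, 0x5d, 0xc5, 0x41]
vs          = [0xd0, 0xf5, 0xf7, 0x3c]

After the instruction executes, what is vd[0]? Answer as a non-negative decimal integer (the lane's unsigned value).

lane count: 128 div 32 = 4
whilelt: lane j active iff 8+j < 12 → j < 4 → 4 active
[0] and(0x7a,0xd0) = 0x50
[1] and(0x5d,0xf5) = 0x55
[2] and(0xc5,0xf7) = 0xc5
[3] and(0x41,0x3c) = 0x00

vd[0] = 80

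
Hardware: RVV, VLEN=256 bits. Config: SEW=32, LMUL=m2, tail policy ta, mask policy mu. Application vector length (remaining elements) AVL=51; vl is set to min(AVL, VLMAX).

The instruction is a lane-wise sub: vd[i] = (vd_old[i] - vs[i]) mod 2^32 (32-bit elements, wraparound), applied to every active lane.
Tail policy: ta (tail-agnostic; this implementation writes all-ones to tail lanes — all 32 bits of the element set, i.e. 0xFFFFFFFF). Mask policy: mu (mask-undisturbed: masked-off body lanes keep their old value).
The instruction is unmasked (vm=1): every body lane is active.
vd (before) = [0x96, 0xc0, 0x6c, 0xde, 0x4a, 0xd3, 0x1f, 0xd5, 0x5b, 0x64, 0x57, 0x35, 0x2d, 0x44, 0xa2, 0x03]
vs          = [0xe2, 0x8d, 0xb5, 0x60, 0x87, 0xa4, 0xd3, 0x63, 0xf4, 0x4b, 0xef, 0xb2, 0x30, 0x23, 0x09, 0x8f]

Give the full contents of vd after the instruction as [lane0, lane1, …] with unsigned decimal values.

lanes per group: 256·2/32 = 16
AVL=51 > VLMAX=16, so vl = 16
  i=0: sub(0x96,0xe2) → 4294967220
  i=1: sub(0xc0,0x8d) → 51
  i=2: sub(0x6c,0xb5) → 4294967223
  i=3: sub(0xde,0x60) → 126
  i=4: sub(0x4a,0x87) → 4294967235
  i=5: sub(0xd3,0xa4) → 47
  i=6: sub(0x1f,0xd3) → 4294967116
  i=7: sub(0xd5,0x63) → 114
  i=8: sub(0x5b,0xf4) → 4294967143
  i=9: sub(0x64,0x4b) → 25
  i=10: sub(0x57,0xef) → 4294967144
  i=11: sub(0x35,0xb2) → 4294967171
  i=12: sub(0x2d,0x30) → 4294967293
  i=13: sub(0x44,0x23) → 33
  i=14: sub(0xa2,0x09) → 153
  i=15: sub(0x03,0x8f) → 4294967156

vd = [4294967220, 51, 4294967223, 126, 4294967235, 47, 4294967116, 114, 4294967143, 25, 4294967144, 4294967171, 4294967293, 33, 153, 4294967156]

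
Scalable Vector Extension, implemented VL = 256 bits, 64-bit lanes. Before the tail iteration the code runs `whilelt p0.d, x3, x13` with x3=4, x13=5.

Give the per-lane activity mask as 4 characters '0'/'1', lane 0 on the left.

predicate = 1000

256-bit reg / 64-bit elem → 4 lanes
whilelt: lane j active iff 4+j < 5 → j < 1 → 1 active
bits (lane 0 leftmost): 1000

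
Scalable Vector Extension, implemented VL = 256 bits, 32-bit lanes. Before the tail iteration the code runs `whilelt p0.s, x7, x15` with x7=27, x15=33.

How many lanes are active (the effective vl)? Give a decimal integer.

vl = 6

register lanes = 256/32 = 8
active while 27+j < 33, i.e. j ∈ [0,6) capped at 8 ⇒ 6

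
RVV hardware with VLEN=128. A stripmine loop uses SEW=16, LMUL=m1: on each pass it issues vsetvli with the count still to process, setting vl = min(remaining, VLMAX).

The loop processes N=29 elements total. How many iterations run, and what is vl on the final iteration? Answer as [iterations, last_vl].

lanes per group: 128·1/16 = 8
iterations = ceil(29/8) = 4; final-pass vl = 5

[iterations, last_vl] = [4, 5]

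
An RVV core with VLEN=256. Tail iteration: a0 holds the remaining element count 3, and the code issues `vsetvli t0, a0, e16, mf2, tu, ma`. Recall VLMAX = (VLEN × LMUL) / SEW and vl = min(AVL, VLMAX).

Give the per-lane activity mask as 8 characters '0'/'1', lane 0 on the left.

predicate = 11100000

VLMAX = VLEN×LMUL/SEW = 256×1/2/16 = 8
vl ← min(3, 8) = 3
bits (lane 0 leftmost): 11100000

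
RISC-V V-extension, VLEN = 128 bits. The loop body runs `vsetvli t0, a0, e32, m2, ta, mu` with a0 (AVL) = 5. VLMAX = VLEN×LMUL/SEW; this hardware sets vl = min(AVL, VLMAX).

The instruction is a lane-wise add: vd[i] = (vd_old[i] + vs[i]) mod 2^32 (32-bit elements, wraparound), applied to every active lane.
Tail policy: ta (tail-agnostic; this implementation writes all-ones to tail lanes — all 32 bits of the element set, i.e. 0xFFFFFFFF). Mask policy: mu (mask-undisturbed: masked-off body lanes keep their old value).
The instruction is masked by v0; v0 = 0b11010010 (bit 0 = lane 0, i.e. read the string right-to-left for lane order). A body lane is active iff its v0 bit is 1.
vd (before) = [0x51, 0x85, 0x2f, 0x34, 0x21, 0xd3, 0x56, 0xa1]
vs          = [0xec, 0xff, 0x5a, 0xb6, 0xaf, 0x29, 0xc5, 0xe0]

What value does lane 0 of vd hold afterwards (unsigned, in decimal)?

VLMAX = (128 × 2) / 32 = 8 lanes
vl ← min(5, 8) = 5
  i=0: mask-off/keep → 81
  i=1: add(0x85,0xff) → 388
  i=2: mask-off/keep → 47
  i=3: mask-off/keep → 52
  i=4: add(0x21,0xaf) → 208
  i=5: tail/ones → 4294967295
  i=6: tail/ones → 4294967295
  i=7: tail/ones → 4294967295

vd[0] = 81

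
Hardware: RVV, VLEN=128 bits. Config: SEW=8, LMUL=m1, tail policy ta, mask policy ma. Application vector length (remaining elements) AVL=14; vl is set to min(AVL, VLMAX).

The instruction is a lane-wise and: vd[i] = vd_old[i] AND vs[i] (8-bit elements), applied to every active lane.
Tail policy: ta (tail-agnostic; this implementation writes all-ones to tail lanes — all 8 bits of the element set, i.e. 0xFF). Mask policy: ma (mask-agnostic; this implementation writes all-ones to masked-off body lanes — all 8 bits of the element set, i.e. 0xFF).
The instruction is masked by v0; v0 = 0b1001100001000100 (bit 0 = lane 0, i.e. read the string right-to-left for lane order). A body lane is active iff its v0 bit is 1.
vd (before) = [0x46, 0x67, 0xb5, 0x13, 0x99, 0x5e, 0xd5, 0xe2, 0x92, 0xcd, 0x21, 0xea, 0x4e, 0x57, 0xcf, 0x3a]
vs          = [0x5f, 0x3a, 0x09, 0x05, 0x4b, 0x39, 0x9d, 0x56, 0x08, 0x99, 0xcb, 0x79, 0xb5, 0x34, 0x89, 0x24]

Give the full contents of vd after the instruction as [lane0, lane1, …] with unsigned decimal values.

vd = [255, 255, 1, 255, 255, 255, 149, 255, 255, 255, 255, 104, 4, 255, 255, 255]

VLMAX = (128 × 1) / 8 = 16 lanes
AVL=14 ≤ VLMAX=16, so vl = 14
vd[0] mask-off/ones -> 0xff
vd[1] mask-off/ones -> 0xff
vd[2] and(0xb5,0x09) -> 0x01
vd[3] mask-off/ones -> 0xff
vd[4] mask-off/ones -> 0xff
vd[5] mask-off/ones -> 0xff
vd[6] and(0xd5,0x9d) -> 0x95
vd[7] mask-off/ones -> 0xff
vd[8] mask-off/ones -> 0xff
vd[9] mask-off/ones -> 0xff
vd[10] mask-off/ones -> 0xff
vd[11] and(0xea,0x79) -> 0x68
vd[12] and(0x4e,0xb5) -> 0x04
vd[13] mask-off/ones -> 0xff
vd[14] tail/ones -> 0xff
vd[15] tail/ones -> 0xff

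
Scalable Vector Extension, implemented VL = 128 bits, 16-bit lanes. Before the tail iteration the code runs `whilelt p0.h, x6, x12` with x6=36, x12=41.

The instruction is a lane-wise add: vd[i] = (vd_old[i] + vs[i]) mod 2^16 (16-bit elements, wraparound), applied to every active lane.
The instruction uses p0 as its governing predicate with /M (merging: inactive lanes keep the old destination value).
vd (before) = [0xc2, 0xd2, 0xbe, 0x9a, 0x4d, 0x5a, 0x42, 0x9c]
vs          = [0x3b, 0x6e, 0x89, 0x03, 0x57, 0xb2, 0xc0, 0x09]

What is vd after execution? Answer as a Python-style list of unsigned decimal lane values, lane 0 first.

128-bit reg / 16-bit elem → 8 lanes
p0[j] = (36+j < 41); true for j=0..4 → 5 lanes set
[0] add(0xc2,0x3b) = 0xfd
[1] add(0xd2,0x6e) = 0x140
[2] add(0xbe,0x89) = 0x147
[3] add(0x9a,0x03) = 0x9d
[4] add(0x4d,0x57) = 0xa4
[5] tail/keep = 0x5a
[6] tail/keep = 0x42
[7] tail/keep = 0x9c

vd = [253, 320, 327, 157, 164, 90, 66, 156]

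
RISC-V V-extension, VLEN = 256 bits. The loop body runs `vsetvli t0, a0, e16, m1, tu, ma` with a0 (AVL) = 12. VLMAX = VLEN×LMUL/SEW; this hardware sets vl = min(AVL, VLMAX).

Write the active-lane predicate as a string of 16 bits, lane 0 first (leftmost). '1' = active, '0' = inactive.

predicate = 1111111111110000

VLMAX = VLEN×LMUL/SEW = 256×1/16 = 16
vl = min(AVL, VLMAX) = min(12, 16) = 12
bits (lane 0 leftmost): 1111111111110000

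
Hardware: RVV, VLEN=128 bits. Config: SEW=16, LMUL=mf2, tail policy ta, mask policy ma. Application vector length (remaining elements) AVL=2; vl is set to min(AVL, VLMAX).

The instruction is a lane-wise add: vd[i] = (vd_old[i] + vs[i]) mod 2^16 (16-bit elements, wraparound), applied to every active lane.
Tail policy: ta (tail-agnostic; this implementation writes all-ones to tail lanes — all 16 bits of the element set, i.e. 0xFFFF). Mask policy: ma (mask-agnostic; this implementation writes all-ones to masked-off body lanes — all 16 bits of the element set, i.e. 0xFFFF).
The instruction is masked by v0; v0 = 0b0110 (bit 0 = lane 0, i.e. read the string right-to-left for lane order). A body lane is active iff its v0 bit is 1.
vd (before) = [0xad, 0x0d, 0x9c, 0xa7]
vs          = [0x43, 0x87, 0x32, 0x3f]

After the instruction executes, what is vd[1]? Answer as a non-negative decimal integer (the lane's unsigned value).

vd[1] = 148

VLMAX = VLEN×LMUL/SEW = 128×1/2/16 = 4
AVL=2 ≤ VLMAX=4, so vl = 2
  i=0: mask-off/ones → 65535
  i=1: add(0x0d,0x87) → 148
  i=2: tail/ones → 65535
  i=3: tail/ones → 65535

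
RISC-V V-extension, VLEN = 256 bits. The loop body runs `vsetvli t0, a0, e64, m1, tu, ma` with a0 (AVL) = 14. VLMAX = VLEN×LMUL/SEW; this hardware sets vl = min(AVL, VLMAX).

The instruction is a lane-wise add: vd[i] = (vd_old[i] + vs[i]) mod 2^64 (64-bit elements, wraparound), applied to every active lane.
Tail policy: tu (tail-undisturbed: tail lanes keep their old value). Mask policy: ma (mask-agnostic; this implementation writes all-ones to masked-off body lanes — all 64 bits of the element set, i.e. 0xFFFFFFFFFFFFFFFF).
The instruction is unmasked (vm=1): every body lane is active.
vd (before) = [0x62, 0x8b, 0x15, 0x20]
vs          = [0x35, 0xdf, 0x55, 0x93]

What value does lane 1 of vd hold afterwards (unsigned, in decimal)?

vd[1] = 362

VLMAX = VLEN×LMUL/SEW = 256×1/64 = 4
AVL=14 > VLMAX=4, so vl = 4
vd[0] add(0x62,0x35) -> 0x97
vd[1] add(0x8b,0xdf) -> 0x16a
vd[2] add(0x15,0x55) -> 0x6a
vd[3] add(0x20,0x93) -> 0xb3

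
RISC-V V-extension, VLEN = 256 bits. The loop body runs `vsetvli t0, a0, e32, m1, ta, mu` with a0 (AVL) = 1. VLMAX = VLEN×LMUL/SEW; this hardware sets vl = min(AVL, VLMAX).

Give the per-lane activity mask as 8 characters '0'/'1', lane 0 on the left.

VLMAX = (256 × 1) / 32 = 8 lanes
vl = min(AVL, VLMAX) = min(1, 8) = 1
bits (lane 0 leftmost): 10000000

predicate = 10000000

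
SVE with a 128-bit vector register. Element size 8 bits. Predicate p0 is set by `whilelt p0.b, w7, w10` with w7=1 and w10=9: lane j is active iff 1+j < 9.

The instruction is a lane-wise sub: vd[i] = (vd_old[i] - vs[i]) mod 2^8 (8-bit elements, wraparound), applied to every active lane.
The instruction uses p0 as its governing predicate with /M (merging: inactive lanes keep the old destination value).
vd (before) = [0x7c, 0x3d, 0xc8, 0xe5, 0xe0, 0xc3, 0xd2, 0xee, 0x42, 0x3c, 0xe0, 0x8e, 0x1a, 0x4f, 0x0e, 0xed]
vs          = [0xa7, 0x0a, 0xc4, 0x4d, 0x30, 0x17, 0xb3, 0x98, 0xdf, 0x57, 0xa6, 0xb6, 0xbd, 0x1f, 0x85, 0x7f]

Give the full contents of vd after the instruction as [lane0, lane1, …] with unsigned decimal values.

128-bit reg / 8-bit elem → 16 lanes
whilelt: lane j active iff 1+j < 9 → j < 8 → 8 active
lane  0: sub(0x7c,0xa7) ⇒ 0xd5
lane  1: sub(0x3d,0x0a) ⇒ 0x33
lane  2: sub(0xc8,0xc4) ⇒ 0x04
lane  3: sub(0xe5,0x4d) ⇒ 0x98
lane  4: sub(0xe0,0x30) ⇒ 0xb0
lane  5: sub(0xc3,0x17) ⇒ 0xac
lane  6: sub(0xd2,0xb3) ⇒ 0x1f
lane  7: sub(0xee,0x98) ⇒ 0x56
lane  8: tail/keep ⇒ 0x42
lane  9: tail/keep ⇒ 0x3c
lane 10: tail/keep ⇒ 0xe0
lane 11: tail/keep ⇒ 0x8e
lane 12: tail/keep ⇒ 0x1a
lane 13: tail/keep ⇒ 0x4f
lane 14: tail/keep ⇒ 0x0e
lane 15: tail/keep ⇒ 0xed

vd = [213, 51, 4, 152, 176, 172, 31, 86, 66, 60, 224, 142, 26, 79, 14, 237]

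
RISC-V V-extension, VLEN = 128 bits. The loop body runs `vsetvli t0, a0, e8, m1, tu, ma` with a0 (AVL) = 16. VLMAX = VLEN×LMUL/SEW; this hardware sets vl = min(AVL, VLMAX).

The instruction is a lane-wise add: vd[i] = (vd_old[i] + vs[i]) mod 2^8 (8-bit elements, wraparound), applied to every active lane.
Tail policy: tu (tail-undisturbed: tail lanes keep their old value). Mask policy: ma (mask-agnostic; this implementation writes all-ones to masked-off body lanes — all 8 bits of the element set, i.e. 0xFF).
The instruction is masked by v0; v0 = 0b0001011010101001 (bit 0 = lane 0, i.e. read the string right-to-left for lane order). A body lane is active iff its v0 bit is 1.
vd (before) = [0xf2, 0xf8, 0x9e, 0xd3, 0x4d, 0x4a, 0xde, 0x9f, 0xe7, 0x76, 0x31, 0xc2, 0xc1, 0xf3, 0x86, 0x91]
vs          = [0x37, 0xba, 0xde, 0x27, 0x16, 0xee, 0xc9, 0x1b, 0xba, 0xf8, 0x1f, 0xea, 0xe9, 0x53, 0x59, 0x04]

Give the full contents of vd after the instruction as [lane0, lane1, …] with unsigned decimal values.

VLMAX = VLEN×LMUL/SEW = 128×1/8 = 16
AVL=16 ≤ VLMAX=16, so vl = 16
lane  0: add(0xf2,0x37) ⇒ 0x29
lane  1: mask-off/ones ⇒ 0xff
lane  2: mask-off/ones ⇒ 0xff
lane  3: add(0xd3,0x27) ⇒ 0xfa
lane  4: mask-off/ones ⇒ 0xff
lane  5: add(0x4a,0xee) ⇒ 0x38
lane  6: mask-off/ones ⇒ 0xff
lane  7: add(0x9f,0x1b) ⇒ 0xba
lane  8: mask-off/ones ⇒ 0xff
lane  9: add(0x76,0xf8) ⇒ 0x6e
lane 10: add(0x31,0x1f) ⇒ 0x50
lane 11: mask-off/ones ⇒ 0xff
lane 12: add(0xc1,0xe9) ⇒ 0xaa
lane 13: mask-off/ones ⇒ 0xff
lane 14: mask-off/ones ⇒ 0xff
lane 15: mask-off/ones ⇒ 0xff

vd = [41, 255, 255, 250, 255, 56, 255, 186, 255, 110, 80, 255, 170, 255, 255, 255]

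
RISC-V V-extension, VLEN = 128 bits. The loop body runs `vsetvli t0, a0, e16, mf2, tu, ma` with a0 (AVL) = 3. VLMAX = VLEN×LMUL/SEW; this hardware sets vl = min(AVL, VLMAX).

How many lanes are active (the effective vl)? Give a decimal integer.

vl = 3

VLMAX = (128 × 1/2) / 16 = 4 lanes
AVL=3 ≤ VLMAX=4, so vl = 3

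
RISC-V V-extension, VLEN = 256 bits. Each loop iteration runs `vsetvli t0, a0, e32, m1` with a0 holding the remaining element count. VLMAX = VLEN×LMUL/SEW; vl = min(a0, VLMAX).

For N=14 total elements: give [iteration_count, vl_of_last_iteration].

[iterations, last_vl] = [2, 6]

VLMAX = VLEN×LMUL/SEW = 256×1/32 = 8
14 elements at 8/iter → 2 passes, remainder 6 on the last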